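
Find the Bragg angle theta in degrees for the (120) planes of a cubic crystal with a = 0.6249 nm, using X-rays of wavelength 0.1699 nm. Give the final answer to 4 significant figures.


d = a / sqrt(h^2+k^2+l^2)
d = 0.6249 / sqrt(5) = 0.279464 nm
lambda = 2*d*sin(theta)  =>  sin(theta) = lambda / (2*d)
sin(theta) = 0.1699 / (2 * 0.279464) = 0.303975
theta = 17.7 deg


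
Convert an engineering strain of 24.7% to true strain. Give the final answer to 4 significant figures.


epsilon_true = ln(1 + epsilon_eng)
epsilon_true = ln(1 + 0.247)
epsilon_true = 0.2207


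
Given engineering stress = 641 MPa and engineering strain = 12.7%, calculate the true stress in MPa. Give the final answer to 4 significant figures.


sigma_true = sigma_eng * (1 + epsilon_eng)
sigma_true = 641 * (1 + 0.127)
sigma_true = 722.4 MPa


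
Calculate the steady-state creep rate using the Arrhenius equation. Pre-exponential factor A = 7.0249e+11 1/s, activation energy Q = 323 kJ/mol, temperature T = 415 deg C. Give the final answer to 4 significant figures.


rate = A * exp(-Q / (R*T))
T = 415 + 273.15 = 688.15 K
rate = 7.0249e+11 * exp(-323e3 / (8.314 * 688.15))
rate = 2.129e-13 1/s


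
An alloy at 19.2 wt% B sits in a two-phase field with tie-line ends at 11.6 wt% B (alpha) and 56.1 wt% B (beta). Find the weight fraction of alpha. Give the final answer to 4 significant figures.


f_alpha = (C_beta - C0) / (C_beta - C_alpha)
f_alpha = (56.1 - 19.2) / (56.1 - 11.6)
f_alpha = 0.8292


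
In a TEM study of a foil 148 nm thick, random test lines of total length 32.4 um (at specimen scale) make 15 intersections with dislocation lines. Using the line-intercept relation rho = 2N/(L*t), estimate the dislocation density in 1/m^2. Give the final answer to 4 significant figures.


rho = 2N / (L * t)
L = 32.4 um = 3.24e-05 m, t = 148 nm = 1.48e-07 m
rho = 2 * 15 / (3.24e-05 * 1.48e-07)
rho = 6.256e+12 1/m^2


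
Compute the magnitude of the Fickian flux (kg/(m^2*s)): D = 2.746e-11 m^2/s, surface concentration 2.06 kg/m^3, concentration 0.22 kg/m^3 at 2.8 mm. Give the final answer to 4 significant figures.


J = -D * (dC/dx) = D * (C1 - C2) / dx
J = 2.746e-11 * (2.06 - 0.22) / 2.8e-03
J = 1.805e-08 kg/(m^2*s)


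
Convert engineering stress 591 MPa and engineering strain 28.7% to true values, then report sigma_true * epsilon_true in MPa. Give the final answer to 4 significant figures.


sigma_true = sigma_eng * (1 + epsilon_eng)
sigma_true = 591 * (1 + 0.287) = 760.617 MPa
epsilon_true = ln(1 + epsilon_eng)
epsilon_true = ln(1 + 0.287) = 0.252314
sigma_true * epsilon_true = 760.617 * 0.252314 = 191.9 MPa


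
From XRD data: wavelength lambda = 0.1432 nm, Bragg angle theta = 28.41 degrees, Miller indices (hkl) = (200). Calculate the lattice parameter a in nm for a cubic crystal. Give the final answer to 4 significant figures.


d = lambda / (2*sin(theta))
d = 0.1432 / (2*sin(28.41 deg))
d = 0.15049 nm
a = d * sqrt(h^2+k^2+l^2) = 0.15049 * sqrt(4)
a = 0.301 nm


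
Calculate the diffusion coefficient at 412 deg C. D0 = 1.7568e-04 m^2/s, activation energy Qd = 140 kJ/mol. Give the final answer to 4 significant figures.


D = D0 * exp(-Qd / (R*T))
T = 685.15 K
D = 1.7568e-04 * exp(-140e3 / (8.314 * 685.15))
D = 3.724e-15 m^2/s


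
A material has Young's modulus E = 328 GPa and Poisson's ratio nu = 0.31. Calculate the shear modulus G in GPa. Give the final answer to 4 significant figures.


G = E / (2*(1+nu))
G = 328 / (2*(1+0.31))
G = 125.2 GPa


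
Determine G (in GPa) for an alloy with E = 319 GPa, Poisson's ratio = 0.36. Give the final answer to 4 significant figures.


G = E / (2*(1+nu))
G = 319 / (2*(1+0.36))
G = 117.3 GPa


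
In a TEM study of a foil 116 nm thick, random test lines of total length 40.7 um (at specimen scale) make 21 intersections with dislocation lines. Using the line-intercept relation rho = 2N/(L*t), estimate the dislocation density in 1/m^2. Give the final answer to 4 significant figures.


rho = 2N / (L * t)
L = 40.7 um = 4.07e-05 m, t = 116 nm = 1.16e-07 m
rho = 2 * 21 / (4.07e-05 * 1.16e-07)
rho = 8.896e+12 1/m^2


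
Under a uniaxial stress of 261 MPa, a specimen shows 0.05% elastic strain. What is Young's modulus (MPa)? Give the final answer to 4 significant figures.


E = sigma / epsilon
epsilon = 0.05% = 5e-04
E = 261 / 5e-04
E = 522000 MPa


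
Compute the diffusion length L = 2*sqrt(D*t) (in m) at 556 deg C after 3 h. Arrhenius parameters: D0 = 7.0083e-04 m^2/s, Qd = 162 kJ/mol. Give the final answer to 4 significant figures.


Step 1: D = D0 * exp(-Qd/(R*T))
T = 829.15 K
D = 7.0083e-04 * exp(-162e3 / (8.314 * 829.15)) = 4.36112e-14 m^2/s
Step 2: L = 2*sqrt(D*t)
t = 3 h = 10800 s
L = 2*sqrt(4.36112e-14 * 10800) = 4.341e-05 m


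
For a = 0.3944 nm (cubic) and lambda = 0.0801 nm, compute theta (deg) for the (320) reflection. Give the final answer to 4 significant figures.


d = a / sqrt(h^2+k^2+l^2)
d = 0.3944 / sqrt(13) = 0.109387 nm
lambda = 2*d*sin(theta)  =>  sin(theta) = lambda / (2*d)
sin(theta) = 0.0801 / (2 * 0.109387) = 0.366132
theta = 21.48 deg


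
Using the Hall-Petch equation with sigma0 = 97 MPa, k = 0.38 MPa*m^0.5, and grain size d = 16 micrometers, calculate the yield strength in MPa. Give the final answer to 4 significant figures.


sigma_y = sigma0 + k / sqrt(d)
d = 16 um = 1.6e-05 m
sigma_y = 97 + 0.38 / sqrt(1.6e-05)
sigma_y = 192 MPa


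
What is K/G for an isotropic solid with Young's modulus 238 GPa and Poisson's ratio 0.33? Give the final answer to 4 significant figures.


G = E / (2*(1+nu))
G = 238 / (2*(1+0.33)) = 89.4737 GPa
K = E / (3*(1-2*nu))
K = 238 / (3*(1-2*0.33)) = 233.333 GPa
K/G = 233.333 / 89.4737 = 2.608


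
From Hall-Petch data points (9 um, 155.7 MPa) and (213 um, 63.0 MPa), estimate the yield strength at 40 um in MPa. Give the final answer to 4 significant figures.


sigma_y = sigma0 + k / sqrt(d)
1/sqrt(d1) = 1/sqrt(9e-06) = 333.333;  1/sqrt(d2) = 68.5189
k = (sigma1 - sigma2) / (1/sqrt(d1) - 1/sqrt(d2)) = (155.7 - 63.0) / (333.333 - 68.5189) = 0.350056 MPa*m^0.5
sigma0 = sigma1 - k/sqrt(d1) = 155.7 - 0.350056*333.333 = 39.0145 MPa
sigma_y(d3) = 39.0145 + 0.350056 / sqrt(4e-05) = 94.36 MPa


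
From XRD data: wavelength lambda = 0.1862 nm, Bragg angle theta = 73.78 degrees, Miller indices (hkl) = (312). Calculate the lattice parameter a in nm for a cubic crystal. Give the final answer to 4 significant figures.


d = lambda / (2*sin(theta))
d = 0.1862 / (2*sin(73.78 deg))
d = 0.0969593 nm
a = d * sqrt(h^2+k^2+l^2) = 0.0969593 * sqrt(14)
a = 0.3628 nm


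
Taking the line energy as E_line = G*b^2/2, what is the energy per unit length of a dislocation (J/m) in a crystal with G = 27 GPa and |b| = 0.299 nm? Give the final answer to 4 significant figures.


E = G*b^2/2
b = 0.299 nm = 2.99e-10 m
G = 27 GPa = 2.7e+10 Pa
E = 0.5 * 2.7e+10 * (2.99e-10)^2
E = 1.207e-09 J/m


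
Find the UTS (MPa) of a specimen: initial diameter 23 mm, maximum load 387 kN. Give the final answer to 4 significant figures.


A0 = pi*(d/2)^2 = pi*(23/2)^2 = 415.476 mm^2
UTS = F_max / A0 = 387*1000 / 415.476
UTS = 931.5 MPa


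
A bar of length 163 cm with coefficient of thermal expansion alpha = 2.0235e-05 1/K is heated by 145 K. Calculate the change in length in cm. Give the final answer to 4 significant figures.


dL = L0 * alpha * dT
dL = 163 * 2.0235e-05 * 145
dL = 0.4783 cm


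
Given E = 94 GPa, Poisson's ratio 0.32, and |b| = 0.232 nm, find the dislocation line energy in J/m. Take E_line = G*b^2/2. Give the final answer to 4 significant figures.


Step 1: G = E / (2*(1+nu))
G = 94 / (2*(1+0.32)) = 35.6061 GPa = 3.56061e+10 Pa
Step 2: E_line = G*b^2/2
b = 0.232 nm = 2.32e-10 m
E_line = 0.5 * 3.56061e+10 * (2.32e-10)^2 = 9.582e-10 J/m


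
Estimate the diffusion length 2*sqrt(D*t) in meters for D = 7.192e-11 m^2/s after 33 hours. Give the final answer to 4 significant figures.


t = 33 hr = 118800 s
Diffusion length = 2*sqrt(D*t)
= 2*sqrt(7.192e-11 * 118800)
= 5.846e-03 m


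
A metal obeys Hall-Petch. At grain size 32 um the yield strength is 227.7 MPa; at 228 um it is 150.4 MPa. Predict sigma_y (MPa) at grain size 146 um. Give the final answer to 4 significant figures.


sigma_y = sigma0 + k / sqrt(d)
1/sqrt(d1) = 1/sqrt(3.2e-05) = 176.777;  1/sqrt(d2) = 66.2266
k = (sigma1 - sigma2) / (1/sqrt(d1) - 1/sqrt(d2)) = (227.7 - 150.4) / (176.777 - 66.2266) = 0.699231 MPa*m^0.5
sigma0 = sigma1 - k/sqrt(d1) = 227.7 - 0.699231*176.777 = 104.092 MPa
sigma_y(d3) = 104.092 + 0.699231 / sqrt(1.46e-04) = 162 MPa


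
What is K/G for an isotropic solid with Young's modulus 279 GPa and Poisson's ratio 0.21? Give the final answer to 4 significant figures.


G = E / (2*(1+nu))
G = 279 / (2*(1+0.21)) = 115.289 GPa
K = E / (3*(1-2*nu))
K = 279 / (3*(1-2*0.21)) = 160.345 GPa
K/G = 160.345 / 115.289 = 1.391


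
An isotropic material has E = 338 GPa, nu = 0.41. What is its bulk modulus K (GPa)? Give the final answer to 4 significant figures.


K = E / (3*(1-2*nu))
K = 338 / (3*(1-2*0.41))
K = 625.9 GPa


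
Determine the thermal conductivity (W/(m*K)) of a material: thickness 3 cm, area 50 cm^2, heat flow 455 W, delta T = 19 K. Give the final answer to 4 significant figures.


k = Q*L / (A*dT)
L = 0.03 m, A = 5e-03 m^2
k = 455 * 0.03 / (5e-03 * 19)
k = 143.7 W/(m*K)


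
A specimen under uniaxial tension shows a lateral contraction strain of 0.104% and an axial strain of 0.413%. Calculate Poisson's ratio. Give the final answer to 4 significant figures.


nu = -epsilon_lat / epsilon_axial
Lateral strain is contraction (negative), so using magnitudes:
nu = 0.104 / 0.413
nu = 0.2518


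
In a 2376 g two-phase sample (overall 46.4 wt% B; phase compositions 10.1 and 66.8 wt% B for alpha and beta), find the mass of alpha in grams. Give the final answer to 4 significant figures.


f_alpha = (C_beta - C0) / (C_beta - C_alpha)
f_alpha = (66.8 - 46.4) / (66.8 - 10.1) = 0.359788
m_alpha = f_alpha * m_total = 0.359788 * 2376 = 854.9 g


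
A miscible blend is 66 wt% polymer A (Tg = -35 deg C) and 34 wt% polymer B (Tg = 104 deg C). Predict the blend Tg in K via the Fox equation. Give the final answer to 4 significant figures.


1/Tg = w1/Tg1 + w2/Tg2 (in Kelvin)
Tg1 = 238.15 K, Tg2 = 377.15 K
1/Tg = 0.66/238.15 + 0.34/377.15
Tg = 272.3 K


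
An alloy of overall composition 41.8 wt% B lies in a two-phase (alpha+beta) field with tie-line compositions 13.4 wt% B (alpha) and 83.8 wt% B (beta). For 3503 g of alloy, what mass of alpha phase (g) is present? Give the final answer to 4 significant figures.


f_alpha = (C_beta - C0) / (C_beta - C_alpha)
f_alpha = (83.8 - 41.8) / (83.8 - 13.4) = 0.596591
m_alpha = f_alpha * m_total = 0.596591 * 3503 = 2090 g


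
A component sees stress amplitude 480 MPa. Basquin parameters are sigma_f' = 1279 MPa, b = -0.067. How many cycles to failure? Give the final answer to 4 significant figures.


sigma_a = sigma_f' * (2*Nf)^b
2*Nf = (sigma_a / sigma_f')^(1/b)
2*Nf = (480 / 1279)^(1/-0.067)
2*Nf = 2.25256e+06
Nf = 1.126e+06 cycles


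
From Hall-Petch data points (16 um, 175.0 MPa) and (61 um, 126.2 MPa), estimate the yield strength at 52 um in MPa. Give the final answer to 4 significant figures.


sigma_y = sigma0 + k / sqrt(d)
1/sqrt(d1) = 1/sqrt(1.6e-05) = 250;  1/sqrt(d2) = 128.037
k = (sigma1 - sigma2) / (1/sqrt(d1) - 1/sqrt(d2)) = (175.0 - 126.2) / (250 - 128.037) = 0.400121 MPa*m^0.5
sigma0 = sigma1 - k/sqrt(d1) = 175.0 - 0.400121*250 = 74.9698 MPa
sigma_y(d3) = 74.9698 + 0.400121 / sqrt(5.2e-05) = 130.5 MPa


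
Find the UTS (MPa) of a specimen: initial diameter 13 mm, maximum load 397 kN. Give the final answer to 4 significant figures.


A0 = pi*(d/2)^2 = pi*(13/2)^2 = 132.732 mm^2
UTS = F_max / A0 = 397*1000 / 132.732
UTS = 2991 MPa


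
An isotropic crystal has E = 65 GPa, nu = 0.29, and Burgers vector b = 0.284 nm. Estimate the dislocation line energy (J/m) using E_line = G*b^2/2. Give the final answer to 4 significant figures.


Step 1: G = E / (2*(1+nu))
G = 65 / (2*(1+0.29)) = 25.1938 GPa = 2.51938e+10 Pa
Step 2: E_line = G*b^2/2
b = 0.284 nm = 2.84e-10 m
E_line = 0.5 * 2.51938e+10 * (2.84e-10)^2 = 1.016e-09 J/m


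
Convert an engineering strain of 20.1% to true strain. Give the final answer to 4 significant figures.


epsilon_true = ln(1 + epsilon_eng)
epsilon_true = ln(1 + 0.201)
epsilon_true = 0.1832


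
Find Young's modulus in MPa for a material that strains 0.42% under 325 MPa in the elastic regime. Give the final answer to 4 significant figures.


E = sigma / epsilon
epsilon = 0.42% = 4.2e-03
E = 325 / 4.2e-03
E = 77380 MPa


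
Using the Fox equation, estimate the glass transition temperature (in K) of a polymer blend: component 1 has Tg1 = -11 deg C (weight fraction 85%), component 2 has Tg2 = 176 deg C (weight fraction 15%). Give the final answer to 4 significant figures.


1/Tg = w1/Tg1 + w2/Tg2 (in Kelvin)
Tg1 = 262.15 K, Tg2 = 449.15 K
1/Tg = 0.85/262.15 + 0.15/449.15
Tg = 279.6 K


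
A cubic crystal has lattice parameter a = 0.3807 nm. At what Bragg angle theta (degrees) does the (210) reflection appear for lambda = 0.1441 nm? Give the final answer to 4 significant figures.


d = a / sqrt(h^2+k^2+l^2)
d = 0.3807 / sqrt(5) = 0.170254 nm
lambda = 2*d*sin(theta)  =>  sin(theta) = lambda / (2*d)
sin(theta) = 0.1441 / (2 * 0.170254) = 0.423191
theta = 25.04 deg


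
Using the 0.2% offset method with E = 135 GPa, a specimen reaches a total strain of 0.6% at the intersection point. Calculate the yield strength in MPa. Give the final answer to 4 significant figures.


Offset strain = 0.002
Elastic strain at yield = total_strain - offset = 6e-03 - 0.002 = 4e-03
sigma_y = E * elastic_strain = 135000 * 4e-03
sigma_y = 540 MPa


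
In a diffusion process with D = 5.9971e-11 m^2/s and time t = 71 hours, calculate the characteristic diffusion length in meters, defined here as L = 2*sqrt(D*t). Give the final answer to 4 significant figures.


t = 71 hr = 255600 s
Diffusion length = 2*sqrt(D*t)
= 2*sqrt(5.9971e-11 * 255600)
= 7.83e-03 m


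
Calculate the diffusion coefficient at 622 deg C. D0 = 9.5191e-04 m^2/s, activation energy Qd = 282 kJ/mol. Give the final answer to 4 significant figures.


D = D0 * exp(-Qd / (R*T))
T = 895.15 K
D = 9.5191e-04 * exp(-282e3 / (8.314 * 895.15))
D = 3.33e-20 m^2/s


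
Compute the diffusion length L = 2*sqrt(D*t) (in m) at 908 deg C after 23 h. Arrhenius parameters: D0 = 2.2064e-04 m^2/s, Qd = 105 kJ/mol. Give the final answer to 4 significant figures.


Step 1: D = D0 * exp(-Qd/(R*T))
T = 1181.15 K
D = 2.2064e-04 * exp(-105e3 / (8.314 * 1181.15)) = 5.01238e-09 m^2/s
Step 2: L = 2*sqrt(D*t)
t = 23 h = 82800 s
L = 2*sqrt(5.01238e-09 * 82800) = 0.04074 m


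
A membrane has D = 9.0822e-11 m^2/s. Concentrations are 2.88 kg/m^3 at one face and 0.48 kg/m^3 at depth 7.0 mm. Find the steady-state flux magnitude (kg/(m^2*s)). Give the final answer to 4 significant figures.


J = -D * (dC/dx) = D * (C1 - C2) / dx
J = 9.0822e-11 * (2.88 - 0.48) / 7e-03
J = 3.114e-08 kg/(m^2*s)


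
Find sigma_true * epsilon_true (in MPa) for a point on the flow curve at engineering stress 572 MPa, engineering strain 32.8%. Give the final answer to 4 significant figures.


sigma_true = sigma_eng * (1 + epsilon_eng)
sigma_true = 572 * (1 + 0.328) = 759.616 MPa
epsilon_true = ln(1 + epsilon_eng)
epsilon_true = ln(1 + 0.328) = 0.283674
sigma_true * epsilon_true = 759.616 * 0.283674 = 215.5 MPa


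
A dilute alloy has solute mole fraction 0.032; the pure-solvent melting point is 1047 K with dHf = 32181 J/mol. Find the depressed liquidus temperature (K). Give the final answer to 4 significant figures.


dT = R*Tm^2*x / dHf
dT = 8.314 * 1047^2 * 0.032 / 32181
dT = 9.06262 K
T_new = 1047 - 9.06262 = 1038 K


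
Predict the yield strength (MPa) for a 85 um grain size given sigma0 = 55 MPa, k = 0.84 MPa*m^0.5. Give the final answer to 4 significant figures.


sigma_y = sigma0 + k / sqrt(d)
d = 85 um = 8.5e-05 m
sigma_y = 55 + 0.84 / sqrt(8.5e-05)
sigma_y = 146.1 MPa


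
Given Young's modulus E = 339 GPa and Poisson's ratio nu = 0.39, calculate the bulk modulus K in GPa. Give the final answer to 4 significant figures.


K = E / (3*(1-2*nu))
K = 339 / (3*(1-2*0.39))
K = 513.6 GPa


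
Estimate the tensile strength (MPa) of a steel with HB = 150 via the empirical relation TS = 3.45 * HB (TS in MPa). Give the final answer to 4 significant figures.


TS (MPa) = 3.45 * HB
TS = 3.45 * 150
TS = 517.5 MPa


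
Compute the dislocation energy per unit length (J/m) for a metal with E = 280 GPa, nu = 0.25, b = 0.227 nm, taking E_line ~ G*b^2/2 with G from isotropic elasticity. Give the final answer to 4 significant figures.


Step 1: G = E / (2*(1+nu))
G = 280 / (2*(1+0.25)) = 112 GPa = 1.12e+11 Pa
Step 2: E_line = G*b^2/2
b = 0.227 nm = 2.27e-10 m
E_line = 0.5 * 1.12e+11 * (2.27e-10)^2 = 2.886e-09 J/m


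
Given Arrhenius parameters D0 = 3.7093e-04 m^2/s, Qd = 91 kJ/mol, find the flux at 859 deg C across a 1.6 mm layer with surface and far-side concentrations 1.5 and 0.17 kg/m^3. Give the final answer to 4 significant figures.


Step 1: D = D0 * exp(-Qd/(R*T))
T = 859 + 273.15 = 1132.15 K
D = 3.7093e-04 * exp(-91e3 / (8.314 * 1132.15)) = 2.34759e-08 m^2/s
Step 2: J = D * (C1 - C2) / dx
J = 2.34759e-08 * (1.5 - 0.17) / 1.6e-03
J = 1.951e-05 kg/(m^2*s)


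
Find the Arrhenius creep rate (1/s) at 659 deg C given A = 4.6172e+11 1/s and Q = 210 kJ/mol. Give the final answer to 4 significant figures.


rate = A * exp(-Q / (R*T))
T = 659 + 273.15 = 932.15 K
rate = 4.6172e+11 * exp(-210e3 / (8.314 * 932.15))
rate = 0.7875 1/s


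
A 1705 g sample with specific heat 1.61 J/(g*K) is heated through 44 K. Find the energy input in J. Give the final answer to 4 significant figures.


Q = m * cp * dT
Q = 1705 * 1.61 * 44
Q = 120800 J


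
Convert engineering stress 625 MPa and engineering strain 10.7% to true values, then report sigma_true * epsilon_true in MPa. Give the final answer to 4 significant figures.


sigma_true = sigma_eng * (1 + epsilon_eng)
sigma_true = 625 * (1 + 0.107) = 691.875 MPa
epsilon_true = ln(1 + epsilon_eng)
epsilon_true = ln(1 + 0.107) = 0.101654
sigma_true * epsilon_true = 691.875 * 0.101654 = 70.33 MPa


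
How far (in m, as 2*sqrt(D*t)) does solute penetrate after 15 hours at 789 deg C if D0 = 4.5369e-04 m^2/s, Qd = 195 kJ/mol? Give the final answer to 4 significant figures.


Step 1: D = D0 * exp(-Qd/(R*T))
T = 1062.15 K
D = 4.5369e-04 * exp(-195e3 / (8.314 * 1062.15)) = 1.1659e-13 m^2/s
Step 2: L = 2*sqrt(D*t)
t = 15 h = 54000 s
L = 2*sqrt(1.1659e-13 * 54000) = 1.587e-04 m


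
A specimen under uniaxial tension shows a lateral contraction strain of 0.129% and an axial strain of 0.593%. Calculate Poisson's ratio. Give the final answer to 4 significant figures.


nu = -epsilon_lat / epsilon_axial
Lateral strain is contraction (negative), so using magnitudes:
nu = 0.129 / 0.593
nu = 0.2175


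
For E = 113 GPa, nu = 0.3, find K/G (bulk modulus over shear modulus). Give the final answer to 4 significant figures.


G = E / (2*(1+nu))
G = 113 / (2*(1+0.3)) = 43.4615 GPa
K = E / (3*(1-2*nu))
K = 113 / (3*(1-2*0.3)) = 94.1667 GPa
K/G = 94.1667 / 43.4615 = 2.167


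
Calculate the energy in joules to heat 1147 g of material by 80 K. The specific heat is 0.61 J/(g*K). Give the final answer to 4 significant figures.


Q = m * cp * dT
Q = 1147 * 0.61 * 80
Q = 55970 J


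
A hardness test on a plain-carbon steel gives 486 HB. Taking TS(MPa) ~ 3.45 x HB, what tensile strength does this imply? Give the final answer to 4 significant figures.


TS (MPa) = 3.45 * HB
TS = 3.45 * 486
TS = 1677 MPa


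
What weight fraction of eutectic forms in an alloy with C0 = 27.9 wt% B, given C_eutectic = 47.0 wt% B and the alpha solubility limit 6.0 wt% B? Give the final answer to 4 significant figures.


f_primary = (C_e - C0) / (C_e - C_alpha_max)
f_primary = (47.0 - 27.9) / (47.0 - 6.0)
f_primary = 0.465854
f_eutectic = 1 - 0.465854 = 0.5341


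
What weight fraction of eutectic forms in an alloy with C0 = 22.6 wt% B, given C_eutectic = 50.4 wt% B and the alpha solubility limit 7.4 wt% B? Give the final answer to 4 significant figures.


f_primary = (C_e - C0) / (C_e - C_alpha_max)
f_primary = (50.4 - 22.6) / (50.4 - 7.4)
f_primary = 0.646512
f_eutectic = 1 - 0.646512 = 0.3535


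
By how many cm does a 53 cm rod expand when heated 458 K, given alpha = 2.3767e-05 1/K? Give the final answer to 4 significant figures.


dL = L0 * alpha * dT
dL = 53 * 2.3767e-05 * 458
dL = 0.5769 cm


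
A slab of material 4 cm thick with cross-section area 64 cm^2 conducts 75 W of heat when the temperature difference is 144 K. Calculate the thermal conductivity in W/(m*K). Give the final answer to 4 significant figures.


k = Q*L / (A*dT)
L = 0.04 m, A = 6.4e-03 m^2
k = 75 * 0.04 / (6.4e-03 * 144)
k = 3.255 W/(m*K)


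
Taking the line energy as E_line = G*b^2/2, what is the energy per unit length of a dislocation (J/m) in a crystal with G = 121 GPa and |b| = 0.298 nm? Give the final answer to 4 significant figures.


E = G*b^2/2
b = 0.298 nm = 2.98e-10 m
G = 121 GPa = 1.21e+11 Pa
E = 0.5 * 1.21e+11 * (2.98e-10)^2
E = 5.373e-09 J/m


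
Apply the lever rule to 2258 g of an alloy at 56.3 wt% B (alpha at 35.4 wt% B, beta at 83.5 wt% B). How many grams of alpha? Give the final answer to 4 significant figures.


f_alpha = (C_beta - C0) / (C_beta - C_alpha)
f_alpha = (83.5 - 56.3) / (83.5 - 35.4) = 0.565489
m_alpha = f_alpha * m_total = 0.565489 * 2258 = 1277 g


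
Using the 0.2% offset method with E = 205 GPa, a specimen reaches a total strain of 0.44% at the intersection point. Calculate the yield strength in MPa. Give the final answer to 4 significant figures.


Offset strain = 0.002
Elastic strain at yield = total_strain - offset = 4.4e-03 - 0.002 = 2.4e-03
sigma_y = E * elastic_strain = 205000 * 2.4e-03
sigma_y = 492 MPa


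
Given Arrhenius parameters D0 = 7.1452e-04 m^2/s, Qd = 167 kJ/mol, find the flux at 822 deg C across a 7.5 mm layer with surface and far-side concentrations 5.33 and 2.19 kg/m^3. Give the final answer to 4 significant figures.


Step 1: D = D0 * exp(-Qd/(R*T))
T = 822 + 273.15 = 1095.15 K
D = 7.1452e-04 * exp(-167e3 / (8.314 * 1095.15)) = 7.73462e-12 m^2/s
Step 2: J = D * (C1 - C2) / dx
J = 7.73462e-12 * (5.33 - 2.19) / 7.5e-03
J = 3.238e-09 kg/(m^2*s)


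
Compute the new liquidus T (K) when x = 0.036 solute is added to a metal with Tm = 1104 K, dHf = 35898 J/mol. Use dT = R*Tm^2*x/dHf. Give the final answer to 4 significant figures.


dT = R*Tm^2*x / dHf
dT = 8.314 * 1104^2 * 0.036 / 35898
dT = 10.162 K
T_new = 1104 - 10.162 = 1094 K


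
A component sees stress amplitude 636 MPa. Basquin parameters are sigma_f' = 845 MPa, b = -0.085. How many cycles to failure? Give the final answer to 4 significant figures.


sigma_a = sigma_f' * (2*Nf)^b
2*Nf = (sigma_a / sigma_f')^(1/b)
2*Nf = (636 / 845)^(1/-0.085)
2*Nf = 28.2983
Nf = 14.15 cycles


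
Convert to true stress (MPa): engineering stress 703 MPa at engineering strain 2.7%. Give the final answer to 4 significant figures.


sigma_true = sigma_eng * (1 + epsilon_eng)
sigma_true = 703 * (1 + 0.027)
sigma_true = 722 MPa


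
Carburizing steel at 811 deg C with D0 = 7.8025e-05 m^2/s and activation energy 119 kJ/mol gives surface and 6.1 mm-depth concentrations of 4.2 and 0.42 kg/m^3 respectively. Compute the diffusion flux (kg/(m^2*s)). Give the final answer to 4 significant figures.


Step 1: D = D0 * exp(-Qd/(R*T))
T = 811 + 273.15 = 1084.15 K
D = 7.8025e-05 * exp(-119e3 / (8.314 * 1084.15)) = 1.4407e-10 m^2/s
Step 2: J = D * (C1 - C2) / dx
J = 1.4407e-10 * (4.2 - 0.42) / 6.1e-03
J = 8.928e-08 kg/(m^2*s)


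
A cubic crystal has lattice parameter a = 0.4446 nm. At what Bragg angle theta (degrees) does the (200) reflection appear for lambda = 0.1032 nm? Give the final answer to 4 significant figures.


d = a / sqrt(h^2+k^2+l^2)
d = 0.4446 / sqrt(4) = 0.2223 nm
lambda = 2*d*sin(theta)  =>  sin(theta) = lambda / (2*d)
sin(theta) = 0.1032 / (2 * 0.2223) = 0.232119
theta = 13.42 deg


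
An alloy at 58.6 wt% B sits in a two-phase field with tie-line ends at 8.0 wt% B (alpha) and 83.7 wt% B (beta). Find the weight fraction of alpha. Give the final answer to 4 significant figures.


f_alpha = (C_beta - C0) / (C_beta - C_alpha)
f_alpha = (83.7 - 58.6) / (83.7 - 8.0)
f_alpha = 0.3316


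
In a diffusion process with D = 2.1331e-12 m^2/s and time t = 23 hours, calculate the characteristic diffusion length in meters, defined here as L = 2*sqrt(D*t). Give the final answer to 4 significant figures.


t = 23 hr = 82800 s
Diffusion length = 2*sqrt(D*t)
= 2*sqrt(2.1331e-12 * 82800)
= 8.405e-04 m


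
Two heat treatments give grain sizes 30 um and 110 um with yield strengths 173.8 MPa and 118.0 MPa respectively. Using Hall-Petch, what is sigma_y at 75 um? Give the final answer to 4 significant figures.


sigma_y = sigma0 + k / sqrt(d)
1/sqrt(d1) = 1/sqrt(3e-05) = 182.574;  1/sqrt(d2) = 95.3463
k = (sigma1 - sigma2) / (1/sqrt(d1) - 1/sqrt(d2)) = (173.8 - 118.0) / (182.574 - 95.3463) = 0.639703 MPa*m^0.5
sigma0 = sigma1 - k/sqrt(d1) = 173.8 - 0.639703*182.574 = 57.0067 MPa
sigma_y(d3) = 57.0067 + 0.639703 / sqrt(7.5e-05) = 130.9 MPa


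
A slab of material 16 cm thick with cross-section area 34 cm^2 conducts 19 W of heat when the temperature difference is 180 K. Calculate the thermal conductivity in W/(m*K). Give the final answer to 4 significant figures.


k = Q*L / (A*dT)
L = 0.16 m, A = 3.4e-03 m^2
k = 19 * 0.16 / (3.4e-03 * 180)
k = 4.967 W/(m*K)


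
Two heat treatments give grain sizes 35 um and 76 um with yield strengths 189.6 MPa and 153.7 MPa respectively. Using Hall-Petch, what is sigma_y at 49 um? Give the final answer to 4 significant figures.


sigma_y = sigma0 + k / sqrt(d)
1/sqrt(d1) = 1/sqrt(3.5e-05) = 169.031;  1/sqrt(d2) = 114.708
k = (sigma1 - sigma2) / (1/sqrt(d1) - 1/sqrt(d2)) = (189.6 - 153.7) / (169.031 - 114.708) = 0.660862 MPa*m^0.5
sigma0 = sigma1 - k/sqrt(d1) = 189.6 - 0.660862*169.031 = 77.8939 MPa
sigma_y(d3) = 77.8939 + 0.660862 / sqrt(4.9e-05) = 172.3 MPa


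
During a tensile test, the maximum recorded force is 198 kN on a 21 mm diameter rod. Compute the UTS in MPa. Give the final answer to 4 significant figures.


A0 = pi*(d/2)^2 = pi*(21/2)^2 = 346.361 mm^2
UTS = F_max / A0 = 198*1000 / 346.361
UTS = 571.7 MPa


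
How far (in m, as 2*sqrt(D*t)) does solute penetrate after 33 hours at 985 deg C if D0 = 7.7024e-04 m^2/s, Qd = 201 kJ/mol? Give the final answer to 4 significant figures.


Step 1: D = D0 * exp(-Qd/(R*T))
T = 1258.15 K
D = 7.7024e-04 * exp(-201e3 / (8.314 * 1258.15)) = 3.47859e-12 m^2/s
Step 2: L = 2*sqrt(D*t)
t = 33 h = 118800 s
L = 2*sqrt(3.47859e-12 * 118800) = 1.286e-03 m


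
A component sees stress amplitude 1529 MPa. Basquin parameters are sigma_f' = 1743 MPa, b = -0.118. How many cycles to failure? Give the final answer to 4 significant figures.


sigma_a = sigma_f' * (2*Nf)^b
2*Nf = (sigma_a / sigma_f')^(1/b)
2*Nf = (1529 / 1743)^(1/-0.118)
2*Nf = 3.03471
Nf = 1.517 cycles


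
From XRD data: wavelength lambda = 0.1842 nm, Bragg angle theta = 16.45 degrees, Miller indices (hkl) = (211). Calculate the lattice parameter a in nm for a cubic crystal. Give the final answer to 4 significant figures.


d = lambda / (2*sin(theta))
d = 0.1842 / (2*sin(16.45 deg))
d = 0.325237 nm
a = d * sqrt(h^2+k^2+l^2) = 0.325237 * sqrt(6)
a = 0.7967 nm


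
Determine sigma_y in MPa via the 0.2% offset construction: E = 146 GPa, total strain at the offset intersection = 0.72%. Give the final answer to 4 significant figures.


Offset strain = 0.002
Elastic strain at yield = total_strain - offset = 7.2e-03 - 0.002 = 5.2e-03
sigma_y = E * elastic_strain = 146000 * 5.2e-03
sigma_y = 759.2 MPa


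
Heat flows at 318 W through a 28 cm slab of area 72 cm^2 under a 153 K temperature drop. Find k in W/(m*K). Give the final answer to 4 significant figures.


k = Q*L / (A*dT)
L = 0.28 m, A = 7.2e-03 m^2
k = 318 * 0.28 / (7.2e-03 * 153)
k = 80.83 W/(m*K)


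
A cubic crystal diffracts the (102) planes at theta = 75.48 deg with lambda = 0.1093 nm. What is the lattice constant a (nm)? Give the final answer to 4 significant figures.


d = lambda / (2*sin(theta))
d = 0.1093 / (2*sin(75.48 deg))
d = 0.0564531 nm
a = d * sqrt(h^2+k^2+l^2) = 0.0564531 * sqrt(5)
a = 0.1262 nm


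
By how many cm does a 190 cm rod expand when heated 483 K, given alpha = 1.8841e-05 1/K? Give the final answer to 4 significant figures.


dL = L0 * alpha * dT
dL = 190 * 1.8841e-05 * 483
dL = 1.729 cm


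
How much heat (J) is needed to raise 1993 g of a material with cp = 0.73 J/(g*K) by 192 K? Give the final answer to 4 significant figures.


Q = m * cp * dT
Q = 1993 * 0.73 * 192
Q = 279300 J


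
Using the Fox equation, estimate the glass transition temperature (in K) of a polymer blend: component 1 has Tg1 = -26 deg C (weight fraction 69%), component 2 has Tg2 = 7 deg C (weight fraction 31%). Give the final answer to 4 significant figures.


1/Tg = w1/Tg1 + w2/Tg2 (in Kelvin)
Tg1 = 247.15 K, Tg2 = 280.15 K
1/Tg = 0.69/247.15 + 0.31/280.15
Tg = 256.5 K


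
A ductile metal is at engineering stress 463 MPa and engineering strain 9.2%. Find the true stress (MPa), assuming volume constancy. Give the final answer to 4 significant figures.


sigma_true = sigma_eng * (1 + epsilon_eng)
sigma_true = 463 * (1 + 0.092)
sigma_true = 505.6 MPa


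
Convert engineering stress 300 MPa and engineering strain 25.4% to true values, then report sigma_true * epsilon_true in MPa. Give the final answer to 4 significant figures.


sigma_true = sigma_eng * (1 + epsilon_eng)
sigma_true = 300 * (1 + 0.254) = 376.2 MPa
epsilon_true = ln(1 + epsilon_eng)
epsilon_true = ln(1 + 0.254) = 0.226338
sigma_true * epsilon_true = 376.2 * 0.226338 = 85.15 MPa


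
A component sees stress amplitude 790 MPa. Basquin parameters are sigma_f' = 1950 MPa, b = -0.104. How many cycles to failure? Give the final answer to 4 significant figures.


sigma_a = sigma_f' * (2*Nf)^b
2*Nf = (sigma_a / sigma_f')^(1/b)
2*Nf = (790 / 1950)^(1/-0.104)
2*Nf = 5931.29
Nf = 2966 cycles


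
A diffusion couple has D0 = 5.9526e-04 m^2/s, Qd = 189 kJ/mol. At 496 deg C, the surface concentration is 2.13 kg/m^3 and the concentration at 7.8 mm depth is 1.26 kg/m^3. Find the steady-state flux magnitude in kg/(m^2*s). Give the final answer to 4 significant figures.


Step 1: D = D0 * exp(-Qd/(R*T))
T = 496 + 273.15 = 769.15 K
D = 5.9526e-04 * exp(-189e3 / (8.314 * 769.15)) = 8.68649e-17 m^2/s
Step 2: J = D * (C1 - C2) / dx
J = 8.68649e-17 * (2.13 - 1.26) / 7.8e-03
J = 9.689e-15 kg/(m^2*s)


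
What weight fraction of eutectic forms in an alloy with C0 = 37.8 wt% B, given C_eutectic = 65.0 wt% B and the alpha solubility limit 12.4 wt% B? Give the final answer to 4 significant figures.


f_primary = (C_e - C0) / (C_e - C_alpha_max)
f_primary = (65.0 - 37.8) / (65.0 - 12.4)
f_primary = 0.51711
f_eutectic = 1 - 0.51711 = 0.4829


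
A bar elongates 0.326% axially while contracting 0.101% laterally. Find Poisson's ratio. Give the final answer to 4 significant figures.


nu = -epsilon_lat / epsilon_axial
Lateral strain is contraction (negative), so using magnitudes:
nu = 0.101 / 0.326
nu = 0.3098


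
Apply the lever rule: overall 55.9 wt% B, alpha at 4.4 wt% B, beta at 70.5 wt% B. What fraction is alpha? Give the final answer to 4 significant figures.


f_alpha = (C_beta - C0) / (C_beta - C_alpha)
f_alpha = (70.5 - 55.9) / (70.5 - 4.4)
f_alpha = 0.2209


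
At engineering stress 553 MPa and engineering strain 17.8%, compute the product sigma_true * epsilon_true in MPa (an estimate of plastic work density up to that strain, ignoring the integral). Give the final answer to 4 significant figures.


sigma_true = sigma_eng * (1 + epsilon_eng)
sigma_true = 553 * (1 + 0.178) = 651.434 MPa
epsilon_true = ln(1 + epsilon_eng)
epsilon_true = ln(1 + 0.178) = 0.163818
sigma_true * epsilon_true = 651.434 * 0.163818 = 106.7 MPa


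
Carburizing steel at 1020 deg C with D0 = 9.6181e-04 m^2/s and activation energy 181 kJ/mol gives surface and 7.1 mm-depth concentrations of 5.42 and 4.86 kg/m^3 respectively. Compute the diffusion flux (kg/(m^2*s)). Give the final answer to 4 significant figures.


Step 1: D = D0 * exp(-Qd/(R*T))
T = 1020 + 273.15 = 1293.15 K
D = 9.6181e-04 * exp(-181e3 / (8.314 * 1293.15)) = 4.69496e-11 m^2/s
Step 2: J = D * (C1 - C2) / dx
J = 4.69496e-11 * (5.42 - 4.86) / 7.1e-03
J = 3.703e-09 kg/(m^2*s)


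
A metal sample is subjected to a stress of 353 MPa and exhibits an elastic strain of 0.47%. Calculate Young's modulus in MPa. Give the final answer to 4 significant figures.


E = sigma / epsilon
epsilon = 0.47% = 4.7e-03
E = 353 / 4.7e-03
E = 75110 MPa


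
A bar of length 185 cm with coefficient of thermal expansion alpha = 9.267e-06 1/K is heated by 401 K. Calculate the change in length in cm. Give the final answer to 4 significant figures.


dL = L0 * alpha * dT
dL = 185 * 9.267e-06 * 401
dL = 0.6875 cm


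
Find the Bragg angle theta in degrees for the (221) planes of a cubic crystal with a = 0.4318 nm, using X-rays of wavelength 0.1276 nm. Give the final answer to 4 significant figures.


d = a / sqrt(h^2+k^2+l^2)
d = 0.4318 / sqrt(9) = 0.143933 nm
lambda = 2*d*sin(theta)  =>  sin(theta) = lambda / (2*d)
sin(theta) = 0.1276 / (2 * 0.143933) = 0.443261
theta = 26.31 deg


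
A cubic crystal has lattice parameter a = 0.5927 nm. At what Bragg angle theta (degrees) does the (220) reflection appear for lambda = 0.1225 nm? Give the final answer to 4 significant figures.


d = a / sqrt(h^2+k^2+l^2)
d = 0.5927 / sqrt(8) = 0.209551 nm
lambda = 2*d*sin(theta)  =>  sin(theta) = lambda / (2*d)
sin(theta) = 0.1225 / (2 * 0.209551) = 0.292291
theta = 17 deg


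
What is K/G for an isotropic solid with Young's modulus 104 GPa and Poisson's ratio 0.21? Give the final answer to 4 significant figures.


G = E / (2*(1+nu))
G = 104 / (2*(1+0.21)) = 42.9752 GPa
K = E / (3*(1-2*nu))
K = 104 / (3*(1-2*0.21)) = 59.7701 GPa
K/G = 59.7701 / 42.9752 = 1.391


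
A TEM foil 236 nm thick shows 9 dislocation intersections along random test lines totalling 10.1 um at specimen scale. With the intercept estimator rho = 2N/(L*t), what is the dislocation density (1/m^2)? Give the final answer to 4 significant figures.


rho = 2N / (L * t)
L = 10.1 um = 1.01e-05 m, t = 236 nm = 2.36e-07 m
rho = 2 * 9 / (1.01e-05 * 2.36e-07)
rho = 7.552e+12 1/m^2


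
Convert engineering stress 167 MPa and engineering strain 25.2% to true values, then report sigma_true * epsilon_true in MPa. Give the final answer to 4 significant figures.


sigma_true = sigma_eng * (1 + epsilon_eng)
sigma_true = 167 * (1 + 0.252) = 209.084 MPa
epsilon_true = ln(1 + epsilon_eng)
epsilon_true = ln(1 + 0.252) = 0.224742
sigma_true * epsilon_true = 209.084 * 0.224742 = 46.99 MPa


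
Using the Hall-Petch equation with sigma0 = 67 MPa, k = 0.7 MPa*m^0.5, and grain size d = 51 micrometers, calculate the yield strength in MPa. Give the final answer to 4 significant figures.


sigma_y = sigma0 + k / sqrt(d)
d = 51 um = 5.1e-05 m
sigma_y = 67 + 0.7 / sqrt(5.1e-05)
sigma_y = 165 MPa


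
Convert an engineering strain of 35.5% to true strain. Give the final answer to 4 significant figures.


epsilon_true = ln(1 + epsilon_eng)
epsilon_true = ln(1 + 0.355)
epsilon_true = 0.3038


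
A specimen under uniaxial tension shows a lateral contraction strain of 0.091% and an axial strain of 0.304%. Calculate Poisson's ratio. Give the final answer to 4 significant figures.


nu = -epsilon_lat / epsilon_axial
Lateral strain is contraction (negative), so using magnitudes:
nu = 0.091 / 0.304
nu = 0.2993


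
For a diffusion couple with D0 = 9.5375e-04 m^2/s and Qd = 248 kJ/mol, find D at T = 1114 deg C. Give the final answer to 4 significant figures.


D = D0 * exp(-Qd / (R*T))
T = 1387.15 K
D = 9.5375e-04 * exp(-248e3 / (8.314 * 1387.15))
D = 4.369e-13 m^2/s


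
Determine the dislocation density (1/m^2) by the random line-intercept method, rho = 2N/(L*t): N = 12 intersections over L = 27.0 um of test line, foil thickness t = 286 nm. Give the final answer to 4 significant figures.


rho = 2N / (L * t)
L = 27.0 um = 2.7e-05 m, t = 286 nm = 2.86e-07 m
rho = 2 * 12 / (2.7e-05 * 2.86e-07)
rho = 3.108e+12 1/m^2


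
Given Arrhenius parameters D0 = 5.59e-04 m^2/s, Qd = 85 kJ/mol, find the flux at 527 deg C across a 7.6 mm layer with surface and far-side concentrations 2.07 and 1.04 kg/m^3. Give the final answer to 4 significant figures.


Step 1: D = D0 * exp(-Qd/(R*T))
T = 527 + 273.15 = 800.15 K
D = 5.59e-04 * exp(-85e3 / (8.314 * 800.15)) = 1.57878e-09 m^2/s
Step 2: J = D * (C1 - C2) / dx
J = 1.57878e-09 * (2.07 - 1.04) / 7.6e-03
J = 2.14e-07 kg/(m^2*s)


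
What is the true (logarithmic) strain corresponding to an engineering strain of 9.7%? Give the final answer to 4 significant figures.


epsilon_true = ln(1 + epsilon_eng)
epsilon_true = ln(1 + 0.097)
epsilon_true = 0.09258


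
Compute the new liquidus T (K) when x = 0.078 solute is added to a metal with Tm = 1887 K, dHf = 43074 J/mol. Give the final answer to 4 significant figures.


dT = R*Tm^2*x / dHf
dT = 8.314 * 1887^2 * 0.078 / 43074
dT = 53.6084 K
T_new = 1887 - 53.6084 = 1833 K


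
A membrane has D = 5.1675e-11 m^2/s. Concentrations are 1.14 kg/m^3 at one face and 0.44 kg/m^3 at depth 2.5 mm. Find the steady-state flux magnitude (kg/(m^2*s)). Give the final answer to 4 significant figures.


J = -D * (dC/dx) = D * (C1 - C2) / dx
J = 5.1675e-11 * (1.14 - 0.44) / 2.5e-03
J = 1.447e-08 kg/(m^2*s)


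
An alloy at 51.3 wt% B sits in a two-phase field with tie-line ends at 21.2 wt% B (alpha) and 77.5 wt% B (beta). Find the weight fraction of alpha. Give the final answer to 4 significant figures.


f_alpha = (C_beta - C0) / (C_beta - C_alpha)
f_alpha = (77.5 - 51.3) / (77.5 - 21.2)
f_alpha = 0.4654


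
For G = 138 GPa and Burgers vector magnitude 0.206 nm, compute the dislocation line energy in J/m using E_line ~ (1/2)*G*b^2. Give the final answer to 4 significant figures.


E = G*b^2/2
b = 0.206 nm = 2.06e-10 m
G = 138 GPa = 1.38e+11 Pa
E = 0.5 * 1.38e+11 * (2.06e-10)^2
E = 2.928e-09 J/m


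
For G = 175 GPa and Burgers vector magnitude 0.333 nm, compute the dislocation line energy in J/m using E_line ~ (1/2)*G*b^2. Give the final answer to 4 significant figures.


E = G*b^2/2
b = 0.333 nm = 3.33e-10 m
G = 175 GPa = 1.75e+11 Pa
E = 0.5 * 1.75e+11 * (3.33e-10)^2
E = 9.703e-09 J/m


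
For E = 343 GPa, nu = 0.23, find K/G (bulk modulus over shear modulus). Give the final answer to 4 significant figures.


G = E / (2*(1+nu))
G = 343 / (2*(1+0.23)) = 139.431 GPa
K = E / (3*(1-2*nu))
K = 343 / (3*(1-2*0.23)) = 211.728 GPa
K/G = 211.728 / 139.431 = 1.519


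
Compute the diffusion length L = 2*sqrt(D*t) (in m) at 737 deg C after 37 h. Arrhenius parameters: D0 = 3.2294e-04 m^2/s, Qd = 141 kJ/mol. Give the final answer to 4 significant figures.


Step 1: D = D0 * exp(-Qd/(R*T))
T = 1010.15 K
D = 3.2294e-04 * exp(-141e3 / (8.314 * 1010.15)) = 1.65112e-11 m^2/s
Step 2: L = 2*sqrt(D*t)
t = 37 h = 133200 s
L = 2*sqrt(1.65112e-11 * 133200) = 2.966e-03 m


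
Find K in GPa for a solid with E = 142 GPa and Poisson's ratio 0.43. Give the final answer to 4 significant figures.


K = E / (3*(1-2*nu))
K = 142 / (3*(1-2*0.43))
K = 338.1 GPa


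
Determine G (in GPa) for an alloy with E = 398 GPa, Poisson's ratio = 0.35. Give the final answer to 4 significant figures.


G = E / (2*(1+nu))
G = 398 / (2*(1+0.35))
G = 147.4 GPa


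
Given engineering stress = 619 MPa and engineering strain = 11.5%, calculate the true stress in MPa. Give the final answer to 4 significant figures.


sigma_true = sigma_eng * (1 + epsilon_eng)
sigma_true = 619 * (1 + 0.115)
sigma_true = 690.2 MPa
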